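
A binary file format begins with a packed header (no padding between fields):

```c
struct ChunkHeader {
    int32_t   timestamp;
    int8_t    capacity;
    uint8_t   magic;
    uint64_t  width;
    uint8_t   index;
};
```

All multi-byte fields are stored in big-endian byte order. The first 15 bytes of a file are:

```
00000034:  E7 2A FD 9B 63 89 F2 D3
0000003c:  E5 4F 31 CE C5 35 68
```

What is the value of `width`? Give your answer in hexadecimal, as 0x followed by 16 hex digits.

`width` follows `timestamp` (4 B), `capacity` (1 B), `magic` (1 B), so it starts at offset 4 + 1 + 1 = 6 and occupies 8 bytes.
Bytes at offsets 6..13: F2 D3 E5 4F 31 CE C5 35.
Big-endian stores the most-significant byte at the lowest address.
The bytes are already most-significant first: 0xF2D3E54F31CEC535.

0xF2D3E54F31CEC535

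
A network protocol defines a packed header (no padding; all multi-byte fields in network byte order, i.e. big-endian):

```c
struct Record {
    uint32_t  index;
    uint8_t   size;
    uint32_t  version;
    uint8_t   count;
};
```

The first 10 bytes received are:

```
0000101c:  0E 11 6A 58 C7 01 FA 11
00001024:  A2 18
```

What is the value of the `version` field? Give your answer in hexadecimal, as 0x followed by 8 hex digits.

`version` follows `index` (4 B), `size` (1 B), so it starts at offset 4 + 1 = 5 and occupies 4 bytes.
Bytes at offsets 5..8: 01 FA 11 A2.
Big-endian: lowest address holds the most-significant byte.
The bytes are already most-significant first: 0x01FA11A2.

0x01FA11A2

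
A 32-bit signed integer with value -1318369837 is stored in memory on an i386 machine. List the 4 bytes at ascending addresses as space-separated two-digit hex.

D3 45 6B B1

Two's complement of -1318369837 in 32 bits: 1318369837 = 0x4E94BA2D; invert → 0xB16B45D2; add 1 → 0xB16B45D3.
Split into bytes (most-significant first): B1 6B 45 D3.
Little-endian stores the least-significant byte at the lowest address.
So at ascending addresses the bytes are D3 45 6B B1.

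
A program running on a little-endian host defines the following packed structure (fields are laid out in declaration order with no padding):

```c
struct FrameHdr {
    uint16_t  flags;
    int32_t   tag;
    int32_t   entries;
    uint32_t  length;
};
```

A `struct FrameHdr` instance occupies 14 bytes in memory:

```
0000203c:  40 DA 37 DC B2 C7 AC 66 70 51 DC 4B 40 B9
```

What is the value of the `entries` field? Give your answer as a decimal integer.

1366320812

`entries` follows `flags` (2 B), `tag` (4 B), so it starts at offset 2 + 4 = 6 and occupies 4 bytes.
Bytes at offsets 6..9: AC 66 70 51.
Little-endian: lowest address holds the least-significant byte.
Reassemble most-significant byte first: 51 70 66 AC → 0x517066AC.
0x517066AC = 1366320812.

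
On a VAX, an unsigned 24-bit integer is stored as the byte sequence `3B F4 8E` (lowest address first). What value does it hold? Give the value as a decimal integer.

9368635

Little-endian stores the least-significant byte at the lowest address.
Reassemble most-significant byte first: 8E F4 3B → 0x8EF43B.
0x8EF43B = 9368635.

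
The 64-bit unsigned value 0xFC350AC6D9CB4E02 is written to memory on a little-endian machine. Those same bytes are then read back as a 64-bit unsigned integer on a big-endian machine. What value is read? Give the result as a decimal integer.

Stored little-endian, the bytes at ascending addresses are 02 4E CB D9 C6 0A 35 FC.
Read back as big-endian, the last byte is least significant, giving 0x024ECBD9C60A35FC.
0x024ECBD9C60A35FC = 166294372450186748.

166294372450186748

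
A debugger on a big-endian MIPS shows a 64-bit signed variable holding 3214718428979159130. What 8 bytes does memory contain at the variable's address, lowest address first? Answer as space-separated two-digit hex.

2C 9C F9 60 FC 34 60 5A

3214718428979159130 in hexadecimal, padded to 64 bits, is 0x2C9CF960FC34605A.
Split into bytes (most-significant first): 2C 9C F9 60 FC 34 60 5A.
In big-endian order the high byte comes first in memory.
So the memory order matches the most-significant-first order: 2C 9C F9 60 FC 34 60 5A.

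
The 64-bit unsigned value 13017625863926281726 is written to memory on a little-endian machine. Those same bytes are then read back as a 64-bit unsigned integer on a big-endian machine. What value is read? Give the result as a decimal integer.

13017625863926281726 in 64-bit hexadecimal is 0xB4A7E5C0BE4375FE.
Stored little-endian, the bytes at ascending addresses are FE 75 43 BE C0 E5 A7 B4.
Read back as big-endian, the last byte is least significant, giving 0xFE7543BEC0E5A7B4.
0xFE7543BEC0E5A7B4 = 18335635944467965876.

18335635944467965876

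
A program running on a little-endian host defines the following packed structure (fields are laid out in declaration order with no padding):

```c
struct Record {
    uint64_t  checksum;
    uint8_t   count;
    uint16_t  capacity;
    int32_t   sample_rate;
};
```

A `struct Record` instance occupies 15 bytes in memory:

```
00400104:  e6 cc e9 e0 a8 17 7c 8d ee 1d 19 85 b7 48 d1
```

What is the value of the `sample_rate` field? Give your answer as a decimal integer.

-783763579

`sample_rate` follows `checksum` (8 B), `count` (1 B), `capacity` (2 B), so it starts at offset 8 + 1 + 2 = 11 and occupies 4 bytes.
Bytes at offsets 11..14: 85 B7 48 D1.
Little-endian: lowest address holds the least-significant byte.
Reassemble most-significant byte first: D1 48 B7 85 → 0xD148B785.
Top bit is set, so as a signed 32-bit value this is 0xD148B785 − 2^32 = -783763579.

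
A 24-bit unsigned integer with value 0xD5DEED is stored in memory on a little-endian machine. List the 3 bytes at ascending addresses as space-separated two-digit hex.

Split into bytes (most-significant first): D5 DE ED.
Little-endian: lowest address holds the least-significant byte.
So at ascending addresses the bytes are ED DE D5.

ED DE D5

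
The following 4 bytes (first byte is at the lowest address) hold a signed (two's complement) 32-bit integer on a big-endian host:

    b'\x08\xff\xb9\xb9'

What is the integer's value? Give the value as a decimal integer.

Big-endian stores the most-significant byte at the lowest address.
The bytes are already most-significant first: 0x08FFB9B9.
0x08FFB9B9 = 150976953.

150976953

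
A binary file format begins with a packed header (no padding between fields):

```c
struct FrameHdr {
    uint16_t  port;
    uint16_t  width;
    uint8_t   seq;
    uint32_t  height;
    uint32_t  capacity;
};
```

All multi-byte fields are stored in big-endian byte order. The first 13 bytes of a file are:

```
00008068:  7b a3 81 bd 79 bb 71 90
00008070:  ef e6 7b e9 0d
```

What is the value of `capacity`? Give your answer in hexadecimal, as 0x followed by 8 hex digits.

`capacity` follows `port` (2 B), `width` (2 B), `seq` (1 B), `height` (4 B), so it starts at offset 2 + 2 + 1 + 4 = 9 and occupies 4 bytes.
Bytes at offsets 9..12: E6 7B E9 0D.
In big-endian order the high byte comes first in memory.
The bytes are already most-significant first: 0xE67BE90D.

0xE67BE90D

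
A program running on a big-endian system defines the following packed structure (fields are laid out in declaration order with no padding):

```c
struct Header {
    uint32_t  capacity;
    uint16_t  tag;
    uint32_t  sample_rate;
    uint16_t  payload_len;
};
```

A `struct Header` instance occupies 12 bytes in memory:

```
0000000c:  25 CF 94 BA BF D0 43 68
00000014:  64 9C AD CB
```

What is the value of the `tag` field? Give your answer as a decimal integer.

49104

`tag` follows `capacity` (4 bytes), so it starts at byte offset 4 and occupies 2 bytes.
Bytes at offsets 4..5: BF D0.
Big-endian: lowest address holds the most-significant byte.
The bytes are already most-significant first: 0xBFD0.
0xBFD0 = 49104.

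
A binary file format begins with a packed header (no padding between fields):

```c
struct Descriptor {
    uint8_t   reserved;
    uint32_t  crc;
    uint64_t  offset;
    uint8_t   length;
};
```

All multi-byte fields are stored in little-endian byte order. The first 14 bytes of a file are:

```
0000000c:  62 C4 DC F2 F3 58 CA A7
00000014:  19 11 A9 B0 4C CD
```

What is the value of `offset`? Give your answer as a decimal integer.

5526102633693563480

`offset` follows `reserved` (1 B), `crc` (4 B), so it starts at offset 1 + 4 = 5 and occupies 8 bytes.
Bytes at offsets 5..12: 58 CA A7 19 11 A9 B0 4C.
Little-endian: lowest address holds the least-significant byte.
Reassemble most-significant byte first: 4C B0 A9 11 19 A7 CA 58 → 0x4CB0A91119A7CA58.
0x4CB0A91119A7CA58 = 5526102633693563480.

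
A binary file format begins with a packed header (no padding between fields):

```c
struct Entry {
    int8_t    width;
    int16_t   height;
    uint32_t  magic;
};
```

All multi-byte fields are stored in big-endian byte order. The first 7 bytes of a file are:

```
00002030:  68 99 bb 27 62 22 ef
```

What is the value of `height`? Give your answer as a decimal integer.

`height` follows `width` (1 byte), so it starts at byte offset 1 and occupies 2 bytes.
Bytes at offsets 1..2: 99 BB.
Big-endian stores the most-significant byte at the lowest address.
The bytes are already most-significant first: 0x99BB.
Top bit is set, so as a signed 16-bit value this is 0x99BB − 2^16 = -26181.

-26181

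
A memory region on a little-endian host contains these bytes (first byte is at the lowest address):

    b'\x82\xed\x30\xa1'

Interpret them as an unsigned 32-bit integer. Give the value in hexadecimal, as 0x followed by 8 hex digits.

Little-endian: lowest address holds the least-significant byte.
Reassemble most-significant byte first: A1 30 ED 82 → 0xA130ED82.

0xA130ED82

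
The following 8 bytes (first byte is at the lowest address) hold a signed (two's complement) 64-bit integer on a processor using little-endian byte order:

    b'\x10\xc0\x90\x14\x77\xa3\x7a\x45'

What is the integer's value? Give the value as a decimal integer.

Little-endian stores the least-significant byte at the lowest address.
Reassemble most-significant byte first: 45 7A A3 77 14 90 C0 10 → 0x457AA3771490C010.
0x457AA3771490C010 = 5006493667617194000.

5006493667617194000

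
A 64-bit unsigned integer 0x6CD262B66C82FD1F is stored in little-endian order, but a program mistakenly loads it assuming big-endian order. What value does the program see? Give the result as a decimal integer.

Stored little-endian, the bytes at ascending addresses are 1F FD 82 6C B6 62 D2 6C.
Read back as big-endian, the last byte is least significant, giving 0x1FFD826CB662D26C.
0x1FFD826CB662D26C = 2305141987711570540.

2305141987711570540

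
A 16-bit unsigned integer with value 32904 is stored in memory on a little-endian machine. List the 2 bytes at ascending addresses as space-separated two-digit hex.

88 80

32904 in hexadecimal, padded to 16 bits, is 0x8088.
Split into bytes (most-significant first): 80 88.
In little-endian order the low byte comes first in memory.
So at ascending addresses the bytes are 88 80.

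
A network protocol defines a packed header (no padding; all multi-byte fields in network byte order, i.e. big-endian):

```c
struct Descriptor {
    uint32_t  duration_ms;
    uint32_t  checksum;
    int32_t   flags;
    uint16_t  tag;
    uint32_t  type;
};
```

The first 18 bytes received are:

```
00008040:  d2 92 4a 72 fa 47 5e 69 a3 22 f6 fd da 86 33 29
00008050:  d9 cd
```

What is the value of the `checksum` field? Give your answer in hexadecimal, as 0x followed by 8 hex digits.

`checksum` follows `duration_ms` (4 bytes), so it starts at byte offset 4 and occupies 4 bytes.
Bytes at offsets 4..7: FA 47 5E 69.
Big-endian stores the most-significant byte at the lowest address.
The bytes are already most-significant first: 0xFA475E69.

0xFA475E69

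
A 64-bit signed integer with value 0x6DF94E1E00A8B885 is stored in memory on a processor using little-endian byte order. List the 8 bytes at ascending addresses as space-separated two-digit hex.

85 B8 A8 00 1E 4E F9 6D

Split into bytes (most-significant first): 6D F9 4E 1E 00 A8 B8 85.
Little-endian stores the least-significant byte at the lowest address.
So at ascending addresses the bytes are 85 B8 A8 00 1E 4E F9 6D.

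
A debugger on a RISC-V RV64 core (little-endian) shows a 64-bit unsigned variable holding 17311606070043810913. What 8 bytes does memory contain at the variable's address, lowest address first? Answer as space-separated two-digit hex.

61 1C 75 F8 FF 2D 3F F0

17311606070043810913 in hexadecimal, padded to 64 bits, is 0xF03F2DFFF8751C61.
Split into bytes (most-significant first): F0 3F 2D FF F8 75 1C 61.
In little-endian order the low byte comes first in memory.
So at ascending addresses the bytes are 61 1C 75 F8 FF 2D 3F F0.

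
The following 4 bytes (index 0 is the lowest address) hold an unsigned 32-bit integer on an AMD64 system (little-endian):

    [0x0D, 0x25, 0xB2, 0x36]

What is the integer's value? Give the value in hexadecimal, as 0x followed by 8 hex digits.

0x36B2250D

Little-endian: lowest address holds the least-significant byte.
Reassemble most-significant byte first: 36 B2 25 0D → 0x36B2250D.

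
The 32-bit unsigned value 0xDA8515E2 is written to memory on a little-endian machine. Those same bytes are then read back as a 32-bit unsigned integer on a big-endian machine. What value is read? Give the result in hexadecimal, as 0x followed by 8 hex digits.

Stored little-endian, the bytes at ascending addresses are E2 15 85 DA.
Read back as big-endian, the last byte is least significant, giving 0xE21585DA.

0xE21585DA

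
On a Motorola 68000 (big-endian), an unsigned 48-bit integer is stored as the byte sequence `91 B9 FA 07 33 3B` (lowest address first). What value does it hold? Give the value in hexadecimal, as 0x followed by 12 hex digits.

0x91B9FA07333B

In big-endian order the high byte comes first in memory.
The bytes are already most-significant first: 0x91B9FA07333B.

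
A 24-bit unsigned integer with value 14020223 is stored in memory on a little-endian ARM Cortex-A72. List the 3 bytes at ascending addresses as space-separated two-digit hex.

7F EE D5

14020223 in hexadecimal, padded to 24 bits, is 0xD5EE7F.
Split into bytes (most-significant first): D5 EE 7F.
Little-endian stores the least-significant byte at the lowest address.
So at ascending addresses the bytes are 7F EE D5.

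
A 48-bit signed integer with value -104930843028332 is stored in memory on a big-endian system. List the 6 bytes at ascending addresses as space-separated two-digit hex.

A0 90 E2 60 14 94

Two's complement of -104930843028332 in 48 bits: 104930843028332 = 0x5F6F1D9FEB6C; invert → 0xA090E2601493; add 1 → 0xA090E2601494.
Split into bytes (most-significant first): A0 90 E2 60 14 94.
Big-endian: lowest address holds the most-significant byte.
So the memory order matches the most-significant-first order: A0 90 E2 60 14 94.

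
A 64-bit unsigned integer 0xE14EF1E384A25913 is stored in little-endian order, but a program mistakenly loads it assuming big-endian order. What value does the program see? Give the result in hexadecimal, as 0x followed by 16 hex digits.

0x1359A284E3F14EE1

Stored little-endian, the bytes at ascending addresses are 13 59 A2 84 E3 F1 4E E1.
Read back as big-endian, the last byte is least significant, giving 0x1359A284E3F14EE1.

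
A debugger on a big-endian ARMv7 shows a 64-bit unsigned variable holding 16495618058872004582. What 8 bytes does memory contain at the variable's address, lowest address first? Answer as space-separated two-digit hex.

E4 EC 35 3A 1D 95 9F E6

16495618058872004582 in hexadecimal, padded to 64 bits, is 0xE4EC353A1D959FE6.
Split into bytes (most-significant first): E4 EC 35 3A 1D 95 9F E6.
In big-endian order the high byte comes first in memory.
So the memory order matches the most-significant-first order: E4 EC 35 3A 1D 95 9F E6.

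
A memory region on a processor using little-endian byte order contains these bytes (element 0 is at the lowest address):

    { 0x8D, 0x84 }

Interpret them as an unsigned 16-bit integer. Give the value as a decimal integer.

33933

Little-endian stores the least-significant byte at the lowest address.
Reassemble most-significant byte first: 84 8D → 0x848D.
0x848D = 33933.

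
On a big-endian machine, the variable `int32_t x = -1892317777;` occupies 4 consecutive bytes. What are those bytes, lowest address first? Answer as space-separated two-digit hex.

Two's complement of -1892317777 in 32 bits: 1892317777 = 0x70CA7A51; invert → 0x8F3585AE; add 1 → 0x8F3585AF.
Split into bytes (most-significant first): 8F 35 85 AF.
Big-endian: lowest address holds the most-significant byte.
So the memory order matches the most-significant-first order: 8F 35 85 AF.

8F 35 85 AF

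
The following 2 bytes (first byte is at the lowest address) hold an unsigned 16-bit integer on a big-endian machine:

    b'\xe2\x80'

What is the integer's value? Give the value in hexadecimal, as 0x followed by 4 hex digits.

0xE280

Big-endian stores the most-significant byte at the lowest address.
The bytes are already most-significant first: 0xE280.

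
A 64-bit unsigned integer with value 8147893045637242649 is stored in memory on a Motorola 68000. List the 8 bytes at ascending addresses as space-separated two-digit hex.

71 13 21 8E 3D 15 5F 19

8147893045637242649 in hexadecimal, padded to 64 bits, is 0x7113218E3D155F19.
Split into bytes (most-significant first): 71 13 21 8E 3D 15 5F 19.
In big-endian order the high byte comes first in memory.
So the memory order matches the most-significant-first order: 71 13 21 8E 3D 15 5F 19.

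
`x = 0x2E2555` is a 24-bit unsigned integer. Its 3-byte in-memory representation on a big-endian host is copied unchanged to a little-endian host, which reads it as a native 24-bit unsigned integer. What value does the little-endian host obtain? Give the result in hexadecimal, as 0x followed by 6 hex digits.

0x55252E

Stored big-endian, the bytes at ascending addresses are 2E 25 55.
Read back as little-endian, the first byte is least significant, giving 0x55252E.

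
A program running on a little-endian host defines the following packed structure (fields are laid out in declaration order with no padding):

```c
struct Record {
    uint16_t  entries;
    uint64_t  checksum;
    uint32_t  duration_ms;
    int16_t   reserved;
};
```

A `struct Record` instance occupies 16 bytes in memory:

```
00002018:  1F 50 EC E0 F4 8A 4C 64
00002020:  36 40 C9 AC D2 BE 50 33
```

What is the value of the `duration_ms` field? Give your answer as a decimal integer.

3201477833

`duration_ms` follows `entries` (2 B), `checksum` (8 B), so it starts at offset 2 + 8 = 10 and occupies 4 bytes.
Bytes at offsets 10..13: C9 AC D2 BE.
Little-endian stores the least-significant byte at the lowest address.
Reassemble most-significant byte first: BE D2 AC C9 → 0xBED2ACC9.
0xBED2ACC9 = 3201477833.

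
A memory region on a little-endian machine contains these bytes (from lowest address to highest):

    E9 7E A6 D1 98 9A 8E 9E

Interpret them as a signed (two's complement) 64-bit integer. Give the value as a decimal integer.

In little-endian order the low byte comes first in memory.
Reassemble most-significant byte first: 9E 8E 9A 98 D1 A6 7E E9 → 0x9E8E9A98D1A67EE9.
Top bit is set, so as a signed 64-bit value this is 0x9E8E9A98D1A67EE9 − 2^64 = -7021504787880968471.

-7021504787880968471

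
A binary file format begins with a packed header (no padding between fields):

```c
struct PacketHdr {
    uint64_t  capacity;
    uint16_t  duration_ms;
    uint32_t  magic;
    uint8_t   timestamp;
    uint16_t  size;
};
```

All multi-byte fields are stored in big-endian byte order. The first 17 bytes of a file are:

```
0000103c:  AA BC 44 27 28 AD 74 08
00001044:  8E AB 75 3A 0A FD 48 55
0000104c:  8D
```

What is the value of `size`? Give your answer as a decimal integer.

`size` follows `capacity` (8 B), `duration_ms` (2 B), `magic` (4 B), `timestamp` (1 B), so it starts at offset 8 + 2 + 4 + 1 = 15 and occupies 2 bytes.
Bytes at offsets 15..16: 55 8D.
Big-endian stores the most-significant byte at the lowest address.
The bytes are already most-significant first: 0x558D.
0x558D = 21901.

21901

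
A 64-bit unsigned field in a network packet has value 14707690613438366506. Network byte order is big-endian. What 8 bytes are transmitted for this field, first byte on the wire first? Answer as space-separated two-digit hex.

CC 1C 36 B0 30 57 43 2A

14707690613438366506 in hexadecimal, padded to 64 bits, is 0xCC1C36B03057432A.
Split into bytes (most-significant first): CC 1C 36 B0 30 57 43 2A.
Big-endian: lowest address holds the most-significant byte.
So the memory order matches the most-significant-first order: CC 1C 36 B0 30 57 43 2A.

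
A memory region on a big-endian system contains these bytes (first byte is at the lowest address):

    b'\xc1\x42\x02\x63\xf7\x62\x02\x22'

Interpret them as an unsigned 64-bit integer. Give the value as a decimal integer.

13925695626158408226

Big-endian stores the most-significant byte at the lowest address.
The bytes are already most-significant first: 0xC1420263F7620222.
0xC1420263F7620222 = 13925695626158408226.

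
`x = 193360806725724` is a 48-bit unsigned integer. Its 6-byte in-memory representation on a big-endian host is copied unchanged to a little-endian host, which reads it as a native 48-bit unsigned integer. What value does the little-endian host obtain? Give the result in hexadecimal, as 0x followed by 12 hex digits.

0x5CC83252DCAF

193360806725724 in 48-bit hexadecimal is 0xAFDC5232C85C.
Stored big-endian, the bytes at ascending addresses are AF DC 52 32 C8 5C.
Read back as little-endian, the first byte is least significant, giving 0x5CC83252DCAF.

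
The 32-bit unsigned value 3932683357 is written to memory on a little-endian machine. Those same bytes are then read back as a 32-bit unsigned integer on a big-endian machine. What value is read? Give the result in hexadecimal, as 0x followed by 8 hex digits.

0x5DFC67EA

3932683357 in 32-bit hexadecimal is 0xEA67FC5D.
Stored little-endian, the bytes at ascending addresses are 5D FC 67 EA.
Read back as big-endian, the last byte is least significant, giving 0x5DFC67EA.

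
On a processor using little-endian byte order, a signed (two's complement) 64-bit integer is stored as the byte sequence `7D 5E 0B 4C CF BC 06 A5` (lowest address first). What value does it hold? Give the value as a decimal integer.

Little-endian stores the least-significant byte at the lowest address.
Reassemble most-significant byte first: A5 06 BC CF 4C 0B 5E 7D → 0xA506BCCF4C0B5E7D.
Top bit is set, so as a signed 64-bit value this is 0xA506BCCF4C0B5E7D − 2^64 = -6555344609071112579.

-6555344609071112579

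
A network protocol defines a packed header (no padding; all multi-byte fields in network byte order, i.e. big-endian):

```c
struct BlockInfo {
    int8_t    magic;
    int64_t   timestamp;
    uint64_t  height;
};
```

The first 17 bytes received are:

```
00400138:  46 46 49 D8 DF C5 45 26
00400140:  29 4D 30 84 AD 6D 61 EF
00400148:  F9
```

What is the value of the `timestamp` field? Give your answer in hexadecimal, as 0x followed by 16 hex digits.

0x4649D8DFC5452629

`timestamp` follows `magic` (1 byte), so it starts at byte offset 1 and occupies 8 bytes.
Bytes at offsets 1..8: 46 49 D8 DF C5 45 26 29.
Big-endian stores the most-significant byte at the lowest address.
The bytes are already most-significant first: 0x4649D8DFC5452629.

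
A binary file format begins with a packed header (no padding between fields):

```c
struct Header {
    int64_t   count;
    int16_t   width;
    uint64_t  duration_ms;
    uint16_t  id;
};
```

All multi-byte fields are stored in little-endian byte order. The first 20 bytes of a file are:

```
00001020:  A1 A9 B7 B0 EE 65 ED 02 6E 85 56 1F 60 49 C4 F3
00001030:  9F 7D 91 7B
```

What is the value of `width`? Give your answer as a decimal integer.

`width` follows `count` (8 bytes), so it starts at byte offset 8 and occupies 2 bytes.
Bytes at offsets 8..9: 6E 85.
Little-endian stores the least-significant byte at the lowest address.
Reassemble most-significant byte first: 85 6E → 0x856E.
Top bit is set, so as a signed 16-bit value this is 0x856E − 2^16 = -31378.

-31378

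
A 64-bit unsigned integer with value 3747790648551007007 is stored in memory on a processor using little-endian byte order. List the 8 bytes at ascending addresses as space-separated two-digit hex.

3747790648551007007 in hexadecimal, padded to 64 bits, is 0x3402D3BCFB69E31F.
Split into bytes (most-significant first): 34 02 D3 BC FB 69 E3 1F.
Little-endian: lowest address holds the least-significant byte.
So at ascending addresses the bytes are 1F E3 69 FB BC D3 02 34.

1F E3 69 FB BC D3 02 34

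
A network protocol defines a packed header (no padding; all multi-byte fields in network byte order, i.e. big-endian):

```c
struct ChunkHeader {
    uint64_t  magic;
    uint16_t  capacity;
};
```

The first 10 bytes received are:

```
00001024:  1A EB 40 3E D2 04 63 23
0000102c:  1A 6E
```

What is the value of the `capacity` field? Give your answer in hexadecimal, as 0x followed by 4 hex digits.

`capacity` follows `magic` (8 bytes), so it starts at byte offset 8 and occupies 2 bytes.
Bytes at offsets 8..9: 1A 6E.
In big-endian order the high byte comes first in memory.
The bytes are already most-significant first: 0x1A6E.

0x1A6E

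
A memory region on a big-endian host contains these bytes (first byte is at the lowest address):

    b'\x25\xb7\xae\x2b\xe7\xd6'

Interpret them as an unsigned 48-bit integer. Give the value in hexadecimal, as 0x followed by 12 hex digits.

0x25B7AE2BE7D6

Big-endian: lowest address holds the most-significant byte.
The bytes are already most-significant first: 0x25B7AE2BE7D6.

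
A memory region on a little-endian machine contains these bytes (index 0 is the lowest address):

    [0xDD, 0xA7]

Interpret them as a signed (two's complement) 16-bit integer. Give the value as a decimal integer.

-22563

Little-endian stores the least-significant byte at the lowest address.
Reassemble most-significant byte first: A7 DD → 0xA7DD.
Top bit is set, so as a signed 16-bit value this is 0xA7DD − 2^16 = -22563.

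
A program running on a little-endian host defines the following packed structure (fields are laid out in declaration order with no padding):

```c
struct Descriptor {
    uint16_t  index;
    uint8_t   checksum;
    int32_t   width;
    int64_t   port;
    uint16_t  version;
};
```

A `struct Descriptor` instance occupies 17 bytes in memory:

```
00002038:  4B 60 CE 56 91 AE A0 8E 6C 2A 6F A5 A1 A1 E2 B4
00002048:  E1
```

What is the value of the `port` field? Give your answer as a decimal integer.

`port` follows `index` (2 B), `checksum` (1 B), `width` (4 B), so it starts at offset 2 + 1 + 4 = 7 and occupies 8 bytes.
Bytes at offsets 7..14: 8E 6C 2A 6F A5 A1 A1 E2.
In little-endian order the low byte comes first in memory.
Reassemble most-significant byte first: E2 A1 A1 A5 6F 2A 6C 8E → 0xE2A1A1A56F2A6C8E.
Top bit is set, so as a signed 64-bit value this is 0xE2A1A1A56F2A6C8E − 2^64 = -2116232617980695410.

-2116232617980695410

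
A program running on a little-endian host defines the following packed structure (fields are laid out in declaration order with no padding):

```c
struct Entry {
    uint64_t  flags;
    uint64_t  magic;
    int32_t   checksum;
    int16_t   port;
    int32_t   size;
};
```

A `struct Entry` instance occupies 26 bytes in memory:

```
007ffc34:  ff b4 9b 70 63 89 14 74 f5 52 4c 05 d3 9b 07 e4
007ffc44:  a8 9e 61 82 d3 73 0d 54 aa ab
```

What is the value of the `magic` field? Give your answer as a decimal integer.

`magic` follows `flags` (8 bytes), so it starts at byte offset 8 and occupies 8 bytes.
Bytes at offsets 8..15: F5 52 4C 05 D3 9B 07 E4.
In little-endian order the low byte comes first in memory.
Reassemble most-significant byte first: E4 07 9B D3 05 4C 52 F5 → 0xE4079BD3054C52F5.
0xE4079BD3054C52F5 = 16431273096113836789.

16431273096113836789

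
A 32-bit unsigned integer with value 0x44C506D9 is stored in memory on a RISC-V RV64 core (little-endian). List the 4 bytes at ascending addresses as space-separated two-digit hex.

D9 06 C5 44

Split into bytes (most-significant first): 44 C5 06 D9.
Little-endian: lowest address holds the least-significant byte.
So at ascending addresses the bytes are D9 06 C5 44.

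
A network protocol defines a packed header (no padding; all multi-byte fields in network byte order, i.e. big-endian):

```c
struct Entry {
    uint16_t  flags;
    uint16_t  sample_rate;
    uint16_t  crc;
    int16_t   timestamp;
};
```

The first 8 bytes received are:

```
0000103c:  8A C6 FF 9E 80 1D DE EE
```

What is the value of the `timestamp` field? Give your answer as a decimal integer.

-8466

`timestamp` follows `flags` (2 B), `sample_rate` (2 B), `crc` (2 B), so it starts at offset 2 + 2 + 2 = 6 and occupies 2 bytes.
Bytes at offsets 6..7: DE EE.
Big-endian: lowest address holds the most-significant byte.
The bytes are already most-significant first: 0xDEEE.
Top bit is set, so as a signed 16-bit value this is 0xDEEE − 2^16 = -8466.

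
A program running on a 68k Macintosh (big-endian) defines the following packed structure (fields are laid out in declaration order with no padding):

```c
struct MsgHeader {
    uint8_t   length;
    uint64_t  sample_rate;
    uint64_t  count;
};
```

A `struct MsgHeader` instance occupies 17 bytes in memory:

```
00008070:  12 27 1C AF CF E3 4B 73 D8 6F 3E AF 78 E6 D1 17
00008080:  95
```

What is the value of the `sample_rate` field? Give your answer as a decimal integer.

2818320774233551832

`sample_rate` follows `length` (1 byte), so it starts at byte offset 1 and occupies 8 bytes.
Bytes at offsets 1..8: 27 1C AF CF E3 4B 73 D8.
In big-endian order the high byte comes first in memory.
The bytes are already most-significant first: 0x271CAFCFE34B73D8.
0x271CAFCFE34B73D8 = 2818320774233551832.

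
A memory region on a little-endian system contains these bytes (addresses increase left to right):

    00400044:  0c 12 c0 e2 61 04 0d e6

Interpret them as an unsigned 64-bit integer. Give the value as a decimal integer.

In little-endian order the low byte comes first in memory.
Reassemble most-significant byte first: E6 0D 04 61 E2 C0 12 0C → 0xE60D0461E2C0120C.
0xE60D0461E2C0120C = 16576910621883240972.

16576910621883240972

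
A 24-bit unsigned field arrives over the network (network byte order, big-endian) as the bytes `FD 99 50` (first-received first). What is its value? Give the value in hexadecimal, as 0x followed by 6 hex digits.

Big-endian stores the most-significant byte at the lowest address.
The bytes are already most-significant first: 0xFD9950.

0xFD9950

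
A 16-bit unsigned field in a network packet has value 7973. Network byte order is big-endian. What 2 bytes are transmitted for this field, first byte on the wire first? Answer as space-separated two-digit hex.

1F 25

7973 in hexadecimal, padded to 16 bits, is 0x1F25.
Split into bytes (most-significant first): 1F 25.
Big-endian stores the most-significant byte at the lowest address.
So the memory order matches the most-significant-first order: 1F 25.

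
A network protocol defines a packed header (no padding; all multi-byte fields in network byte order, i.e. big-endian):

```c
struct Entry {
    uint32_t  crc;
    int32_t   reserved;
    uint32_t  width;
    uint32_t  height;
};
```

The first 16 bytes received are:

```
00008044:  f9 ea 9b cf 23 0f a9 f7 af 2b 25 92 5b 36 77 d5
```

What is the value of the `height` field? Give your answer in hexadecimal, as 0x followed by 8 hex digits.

`height` follows `crc` (4 B), `reserved` (4 B), `width` (4 B), so it starts at offset 4 + 4 + 4 = 12 and occupies 4 bytes.
Bytes at offsets 12..15: 5B 36 77 D5.
Big-endian: lowest address holds the most-significant byte.
The bytes are already most-significant first: 0x5B3677D5.

0x5B3677D5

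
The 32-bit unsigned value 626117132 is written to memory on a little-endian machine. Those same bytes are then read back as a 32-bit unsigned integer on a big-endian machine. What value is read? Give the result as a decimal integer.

214585637

626117132 in 32-bit hexadecimal is 0x2551CA0C.
Stored little-endian, the bytes at ascending addresses are 0C CA 51 25.
Read back as big-endian, the last byte is least significant, giving 0x0CCA5125.
0x0CCA5125 = 214585637.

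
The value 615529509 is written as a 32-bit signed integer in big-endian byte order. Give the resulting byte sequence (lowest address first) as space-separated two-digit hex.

24 B0 3C 25

615529509 in hexadecimal, padded to 32 bits, is 0x24B03C25.
Split into bytes (most-significant first): 24 B0 3C 25.
In big-endian order the high byte comes first in memory.
So the memory order matches the most-significant-first order: 24 B0 3C 25.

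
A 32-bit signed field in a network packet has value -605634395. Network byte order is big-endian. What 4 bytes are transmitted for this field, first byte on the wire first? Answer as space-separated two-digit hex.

Two's complement of -605634395 in 32 bits: 605634395 = 0x24193F5B; invert → 0xDBE6C0A4; add 1 → 0xDBE6C0A5.
Split into bytes (most-significant first): DB E6 C0 A5.
Big-endian stores the most-significant byte at the lowest address.
So the memory order matches the most-significant-first order: DB E6 C0 A5.

DB E6 C0 A5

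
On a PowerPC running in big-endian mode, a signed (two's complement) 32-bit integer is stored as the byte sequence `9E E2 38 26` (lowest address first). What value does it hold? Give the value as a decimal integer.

-1629341658

Big-endian: lowest address holds the most-significant byte.
The bytes are already most-significant first: 0x9EE23826.
Top bit is set, so as a signed 32-bit value this is 0x9EE23826 − 2^32 = -1629341658.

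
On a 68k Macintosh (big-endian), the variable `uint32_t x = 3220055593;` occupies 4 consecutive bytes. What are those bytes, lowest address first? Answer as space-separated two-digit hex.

BF EE 26 29

3220055593 in hexadecimal, padded to 32 bits, is 0xBFEE2629.
Split into bytes (most-significant first): BF EE 26 29.
Big-endian stores the most-significant byte at the lowest address.
So the memory order matches the most-significant-first order: BF EE 26 29.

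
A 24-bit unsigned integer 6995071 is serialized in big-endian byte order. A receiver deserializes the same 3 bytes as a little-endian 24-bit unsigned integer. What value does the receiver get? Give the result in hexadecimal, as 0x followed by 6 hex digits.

0x7FBC6A

6995071 in 24-bit hexadecimal is 0x6ABC7F.
Stored big-endian, the bytes at ascending addresses are 6A BC 7F.
Read back as little-endian, the first byte is least significant, giving 0x7FBC6A.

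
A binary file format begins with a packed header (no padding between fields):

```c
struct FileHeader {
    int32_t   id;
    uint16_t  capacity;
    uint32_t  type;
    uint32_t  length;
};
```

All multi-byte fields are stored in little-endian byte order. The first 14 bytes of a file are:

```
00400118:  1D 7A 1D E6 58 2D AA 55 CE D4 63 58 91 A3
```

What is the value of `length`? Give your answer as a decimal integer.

2744211555

`length` follows `id` (4 B), `capacity` (2 B), `type` (4 B), so it starts at offset 4 + 2 + 4 = 10 and occupies 4 bytes.
Bytes at offsets 10..13: 63 58 91 A3.
Little-endian stores the least-significant byte at the lowest address.
Reassemble most-significant byte first: A3 91 58 63 → 0xA3915863.
0xA3915863 = 2744211555.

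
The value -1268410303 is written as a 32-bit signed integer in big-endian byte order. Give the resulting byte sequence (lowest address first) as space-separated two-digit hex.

Two's complement of -1268410303 in 32 bits: 1268410303 = 0x4B9A67BF; invert → 0xB4659840; add 1 → 0xB4659841.
Split into bytes (most-significant first): B4 65 98 41.
In big-endian order the high byte comes first in memory.
So the memory order matches the most-significant-first order: B4 65 98 41.

B4 65 98 41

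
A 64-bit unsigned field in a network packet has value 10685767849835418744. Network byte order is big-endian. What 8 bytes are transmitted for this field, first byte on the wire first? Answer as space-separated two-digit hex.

94 4B 79 3E 69 BA D4 78

10685767849835418744 in hexadecimal, padded to 64 bits, is 0x944B793E69BAD478.
Split into bytes (most-significant first): 94 4B 79 3E 69 BA D4 78.
In big-endian order the high byte comes first in memory.
So the memory order matches the most-significant-first order: 94 4B 79 3E 69 BA D4 78.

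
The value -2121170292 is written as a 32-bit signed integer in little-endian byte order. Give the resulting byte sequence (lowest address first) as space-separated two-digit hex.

Two's complement of -2121170292 in 32 bits: 2121170292 = 0x7E6E7D74; invert → 0x8191828B; add 1 → 0x8191828C.
Split into bytes (most-significant first): 81 91 82 8C.
Little-endian: lowest address holds the least-significant byte.
So at ascending addresses the bytes are 8C 82 91 81.

8C 82 91 81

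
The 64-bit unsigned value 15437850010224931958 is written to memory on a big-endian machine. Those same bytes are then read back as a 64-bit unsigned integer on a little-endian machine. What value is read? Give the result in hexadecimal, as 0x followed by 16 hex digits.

0x76B43783CA423ED6

15437850010224931958 in 64-bit hexadecimal is 0xD63E42CA8337B476.
Stored big-endian, the bytes at ascending addresses are D6 3E 42 CA 83 37 B4 76.
Read back as little-endian, the first byte is least significant, giving 0x76B43783CA423ED6.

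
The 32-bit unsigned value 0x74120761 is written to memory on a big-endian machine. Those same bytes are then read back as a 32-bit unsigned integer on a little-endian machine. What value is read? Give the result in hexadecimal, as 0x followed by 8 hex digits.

Stored big-endian, the bytes at ascending addresses are 74 12 07 61.
Read back as little-endian, the first byte is least significant, giving 0x61071274.

0x61071274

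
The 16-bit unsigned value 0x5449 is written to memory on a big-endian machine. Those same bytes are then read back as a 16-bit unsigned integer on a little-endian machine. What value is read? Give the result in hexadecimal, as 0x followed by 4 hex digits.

Stored big-endian, the bytes at ascending addresses are 54 49.
Read back as little-endian, the first byte is least significant, giving 0x4954.

0x4954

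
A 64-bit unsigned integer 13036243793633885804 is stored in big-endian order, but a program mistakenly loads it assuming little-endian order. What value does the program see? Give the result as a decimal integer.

7799935816696523444

13036243793633885804 in 64-bit hexadecimal is 0xB4EA0AA94CF03E6C.
Stored big-endian, the bytes at ascending addresses are B4 EA 0A A9 4C F0 3E 6C.
Read back as little-endian, the first byte is least significant, giving 0x6C3EF04CA90AEAB4.
0x6C3EF04CA90AEAB4 = 7799935816696523444.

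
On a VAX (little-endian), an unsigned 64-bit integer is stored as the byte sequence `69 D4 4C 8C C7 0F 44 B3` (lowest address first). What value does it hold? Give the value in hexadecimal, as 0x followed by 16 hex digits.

0xB3440FC78C4CD469

Little-endian stores the least-significant byte at the lowest address.
Reassemble most-significant byte first: B3 44 0F C7 8C 4C D4 69 → 0xB3440FC78C4CD469.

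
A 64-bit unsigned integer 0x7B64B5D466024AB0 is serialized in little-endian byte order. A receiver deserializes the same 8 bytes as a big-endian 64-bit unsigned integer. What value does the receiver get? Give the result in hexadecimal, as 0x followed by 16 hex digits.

Stored little-endian, the bytes at ascending addresses are B0 4A 02 66 D4 B5 64 7B.
Read back as big-endian, the last byte is least significant, giving 0xB04A0266D4B5647B.

0xB04A0266D4B5647B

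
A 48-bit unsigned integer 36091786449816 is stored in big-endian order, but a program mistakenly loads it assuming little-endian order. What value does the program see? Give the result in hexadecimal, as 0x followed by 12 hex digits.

36091786449816 in 48-bit hexadecimal is 0x20D3461C5398.
Stored big-endian, the bytes at ascending addresses are 20 D3 46 1C 53 98.
Read back as little-endian, the first byte is least significant, giving 0x98531C46D320.

0x98531C46D320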